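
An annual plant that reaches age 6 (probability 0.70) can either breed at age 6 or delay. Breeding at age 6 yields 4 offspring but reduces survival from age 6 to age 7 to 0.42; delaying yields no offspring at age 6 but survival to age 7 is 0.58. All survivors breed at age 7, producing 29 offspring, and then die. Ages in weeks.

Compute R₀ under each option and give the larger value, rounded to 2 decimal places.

11.77

breed at age 6: R₀ = 0.70 × (4 + 0.42 × 29) = 0.70 × 16.1800 = 11.3260
delay to age 7: R₀ = 0.70 × (0.58 × 29) = 0.70 × 16.8200 = 11.7740
Higher: delay to age 7 (11.7740).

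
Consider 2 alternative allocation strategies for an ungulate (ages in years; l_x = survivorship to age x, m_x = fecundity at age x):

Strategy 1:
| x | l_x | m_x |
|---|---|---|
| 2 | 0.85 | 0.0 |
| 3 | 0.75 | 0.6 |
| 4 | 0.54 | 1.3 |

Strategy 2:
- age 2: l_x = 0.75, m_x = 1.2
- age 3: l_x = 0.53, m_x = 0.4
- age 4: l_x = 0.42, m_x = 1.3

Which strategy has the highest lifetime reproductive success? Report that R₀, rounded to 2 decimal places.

1.66

Strategy 1: R₀ = 0.85×0.0 + 0.75×0.6 + 0.54×1.3 = 1.1520
Strategy 2: R₀ = 0.75×1.2 + 0.53×0.4 + 0.42×1.3 = 1.6580
Highest R₀: strategy 2 with 1.6580.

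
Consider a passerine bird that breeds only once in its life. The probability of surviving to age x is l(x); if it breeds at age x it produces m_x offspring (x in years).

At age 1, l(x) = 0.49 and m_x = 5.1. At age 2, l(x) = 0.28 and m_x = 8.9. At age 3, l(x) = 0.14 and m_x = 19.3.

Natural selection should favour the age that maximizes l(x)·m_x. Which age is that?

3

Expected offspring if breeding at age x = l(x) × m_x:
  age 1: 0.49 × 5.1 = 2.499
  age 2: 0.28 × 8.9 = 2.492
  age 3: 0.14 × 19.3 = 2.702
Maximum at age 3 (2.702).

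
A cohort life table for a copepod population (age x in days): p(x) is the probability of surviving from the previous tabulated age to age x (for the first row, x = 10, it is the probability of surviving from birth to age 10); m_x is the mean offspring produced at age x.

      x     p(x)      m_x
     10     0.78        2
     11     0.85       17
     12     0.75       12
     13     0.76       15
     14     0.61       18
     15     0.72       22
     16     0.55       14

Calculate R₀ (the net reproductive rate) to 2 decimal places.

33.55

Survivorship from birth: l_x = p_10·p_11·…·p_x.
  l_10 = 0.78000
  l_11 = 0.66300
  l_12 = 0.49725
  l_13 = 0.37791
  l_14 = 0.23053
  l_15 = 0.16598
  l_16 = 0.09129
R₀ = Σ l_x m_x:
  age 10: 0.78000 × 2 = 1.5600
  age 11: 0.66300 × 17 = 11.2710
  age 12: 0.49725 × 12 = 5.9670
  age 13: 0.37791 × 15 = 5.6687
  age 14: 0.23053 × 18 = 4.1495
  age 15: 0.16598 × 22 = 3.6516
  age 16: 0.09129 × 14 = 1.2781
R₀ = 1.5600 + 11.2710 + 5.9670 + 5.6687 + 4.1495 + 3.6516 + 1.2781 = 33.5458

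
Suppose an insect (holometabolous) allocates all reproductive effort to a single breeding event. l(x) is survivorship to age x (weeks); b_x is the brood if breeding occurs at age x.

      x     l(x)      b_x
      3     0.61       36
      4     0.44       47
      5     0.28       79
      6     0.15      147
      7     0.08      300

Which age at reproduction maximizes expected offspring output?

Expected offspring if breeding at age x = l(x) × b_x:
  age 3: 0.61 × 36 = 21.960
  age 4: 0.44 × 47 = 20.680
  age 5: 0.28 × 79 = 22.120
  age 6: 0.15 × 147 = 22.050
  age 7: 0.08 × 300 = 24.000
Maximum at age 7 (24.000).

7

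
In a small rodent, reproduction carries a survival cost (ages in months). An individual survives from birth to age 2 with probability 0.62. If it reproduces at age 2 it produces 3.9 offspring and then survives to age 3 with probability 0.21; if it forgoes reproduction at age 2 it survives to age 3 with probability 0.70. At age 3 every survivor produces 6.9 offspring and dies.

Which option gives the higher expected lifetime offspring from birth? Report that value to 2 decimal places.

breed at age 2: R₀ = 0.62 × (3.9 + 0.21 × 6.9) = 0.62 × 5.3490 = 3.3164
delay to age 3: R₀ = 0.62 × (0.70 × 6.9) = 0.62 × 4.8300 = 2.9946
Higher: breed at age 2 (3.3164).

3.32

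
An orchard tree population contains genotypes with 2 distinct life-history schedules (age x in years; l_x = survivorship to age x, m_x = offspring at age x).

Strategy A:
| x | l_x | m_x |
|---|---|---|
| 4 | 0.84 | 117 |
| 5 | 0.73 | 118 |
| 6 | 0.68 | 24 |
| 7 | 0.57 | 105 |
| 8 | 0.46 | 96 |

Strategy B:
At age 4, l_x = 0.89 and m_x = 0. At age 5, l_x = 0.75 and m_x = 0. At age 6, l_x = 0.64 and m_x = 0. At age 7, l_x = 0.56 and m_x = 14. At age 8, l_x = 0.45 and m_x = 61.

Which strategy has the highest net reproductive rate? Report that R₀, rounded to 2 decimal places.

Strategy A: R₀ = 0.84×117 + 0.73×118 + 0.68×24 + 0.57×105 + 0.46×96 = 304.7500
Strategy B: R₀ = 0.89×0 + 0.75×0 + 0.64×0 + 0.56×14 + 0.45×61 = 35.2900
Highest R₀: strategy A with 304.7500.

304.75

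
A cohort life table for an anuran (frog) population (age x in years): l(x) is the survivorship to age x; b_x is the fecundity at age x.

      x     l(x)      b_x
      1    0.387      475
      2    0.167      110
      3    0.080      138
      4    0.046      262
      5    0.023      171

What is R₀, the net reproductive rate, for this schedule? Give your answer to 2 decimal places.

R₀ = Σ l(x) b_x:
  age 1: 0.387 × 475 = 183.8250
  age 2: 0.167 × 110 = 18.3700
  age 3: 0.080 × 138 = 11.0400
  age 4: 0.046 × 262 = 12.0520
  age 5: 0.023 × 171 = 3.9330
R₀ = 183.8250 + 18.3700 + 11.0400 + 12.0520 + 3.9330 = 229.2200

229.22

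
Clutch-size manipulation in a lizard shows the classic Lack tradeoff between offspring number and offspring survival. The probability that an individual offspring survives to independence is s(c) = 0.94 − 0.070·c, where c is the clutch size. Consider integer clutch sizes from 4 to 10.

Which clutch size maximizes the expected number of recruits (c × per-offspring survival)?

7

Expected recruits = c × s(c):
  c=4: 4 × 0.660 = 2.640
  c=5: 5 × 0.590 = 2.950
  c=6: 6 × 0.520 = 3.120
  c=7: 7 × 0.450 = 3.150
  c=8: 8 × 0.380 = 3.040
  c=9: 9 × 0.310 = 2.790
  c=10: 10 × 0.240 = 2.400
Maximum at c = 7 (3.150 recruits).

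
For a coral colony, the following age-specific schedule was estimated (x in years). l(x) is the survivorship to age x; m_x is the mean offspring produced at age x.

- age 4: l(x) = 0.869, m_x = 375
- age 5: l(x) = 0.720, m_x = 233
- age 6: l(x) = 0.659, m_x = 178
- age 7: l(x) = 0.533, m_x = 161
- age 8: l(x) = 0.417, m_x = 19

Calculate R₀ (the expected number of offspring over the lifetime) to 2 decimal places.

704.67

R₀ = Σ l(x) m_x:
  age 4: 0.869 × 375 = 325.8750
  age 5: 0.720 × 233 = 167.7600
  age 6: 0.659 × 178 = 117.3020
  age 7: 0.533 × 161 = 85.8130
  age 8: 0.417 × 19 = 7.9230
R₀ = 325.8750 + 167.7600 + 117.3020 + 85.8130 + 7.9230 = 704.6730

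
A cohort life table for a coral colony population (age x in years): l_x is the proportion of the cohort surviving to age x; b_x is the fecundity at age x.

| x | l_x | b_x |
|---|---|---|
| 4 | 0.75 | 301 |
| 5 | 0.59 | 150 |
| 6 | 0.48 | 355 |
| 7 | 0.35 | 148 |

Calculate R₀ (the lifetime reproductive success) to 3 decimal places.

R₀ = Σ l_x b_x:
  age 4: 0.75 × 301 = 225.7500
  age 5: 0.59 × 150 = 88.5000
  age 6: 0.48 × 355 = 170.4000
  age 7: 0.35 × 148 = 51.8000
R₀ = 225.7500 + 88.5000 + 170.4000 + 51.8000 = 536.4500

536.450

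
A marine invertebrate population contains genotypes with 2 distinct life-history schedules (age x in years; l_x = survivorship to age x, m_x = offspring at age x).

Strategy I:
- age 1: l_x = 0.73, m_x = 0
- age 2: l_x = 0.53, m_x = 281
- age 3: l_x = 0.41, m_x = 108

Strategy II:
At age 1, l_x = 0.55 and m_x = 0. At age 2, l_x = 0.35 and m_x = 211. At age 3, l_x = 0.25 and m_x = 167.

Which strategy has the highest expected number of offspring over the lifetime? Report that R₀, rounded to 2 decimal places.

Strategy I: R₀ = 0.73×0 + 0.53×281 + 0.41×108 = 193.2100
Strategy II: R₀ = 0.55×0 + 0.35×211 + 0.25×167 = 115.6000
Highest R₀: strategy I with 193.2100.

193.21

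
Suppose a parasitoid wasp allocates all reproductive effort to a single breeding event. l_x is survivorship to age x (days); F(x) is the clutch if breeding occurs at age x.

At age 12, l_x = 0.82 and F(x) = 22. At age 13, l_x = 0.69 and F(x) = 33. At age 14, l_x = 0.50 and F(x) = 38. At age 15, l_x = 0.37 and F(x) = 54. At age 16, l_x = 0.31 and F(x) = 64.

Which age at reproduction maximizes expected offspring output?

Expected offspring if breeding at age x = l_x × F(x):
  age 12: 0.82 × 22 = 18.040
  age 13: 0.69 × 33 = 22.770
  age 14: 0.50 × 38 = 19.000
  age 15: 0.37 × 54 = 19.980
  age 16: 0.31 × 64 = 19.840
Maximum at age 13 (22.770).

13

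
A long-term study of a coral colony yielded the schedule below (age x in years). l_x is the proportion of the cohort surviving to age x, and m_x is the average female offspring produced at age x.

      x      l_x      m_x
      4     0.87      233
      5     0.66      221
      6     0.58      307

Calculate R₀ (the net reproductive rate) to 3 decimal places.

526.630

R₀ = Σ l_x m_x:
  age 4: 0.87 × 233 = 202.7100
  age 5: 0.66 × 221 = 145.8600
  age 6: 0.58 × 307 = 178.0600
R₀ = 202.7100 + 145.8600 + 178.0600 = 526.6300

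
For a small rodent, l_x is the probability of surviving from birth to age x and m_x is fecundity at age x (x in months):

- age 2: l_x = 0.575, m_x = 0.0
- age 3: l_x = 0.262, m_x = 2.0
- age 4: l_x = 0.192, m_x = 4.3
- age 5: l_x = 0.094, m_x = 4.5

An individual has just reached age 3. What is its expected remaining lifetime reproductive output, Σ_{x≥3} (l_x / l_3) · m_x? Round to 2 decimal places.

6.77

l_3 = 0.262. Conditional survival from age 3 to x is l_x / l_3.
  x=3: (0.262/0.262) × 2.0 = 2.0000
  x=4: (0.192/0.262) × 4.3 = 3.1511
  x=5: (0.094/0.262) × 4.5 = 1.6145
Sum = 2.0000 + 3.1511 + 1.6145 = 6.7656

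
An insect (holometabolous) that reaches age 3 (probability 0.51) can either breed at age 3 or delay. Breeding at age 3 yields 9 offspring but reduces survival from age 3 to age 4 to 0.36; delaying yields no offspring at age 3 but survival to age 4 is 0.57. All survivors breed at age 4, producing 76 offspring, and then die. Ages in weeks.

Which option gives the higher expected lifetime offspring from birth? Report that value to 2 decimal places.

breed at age 3: R₀ = 0.51 × (9 + 0.36 × 76) = 0.51 × 36.3600 = 18.5436
delay to age 4: R₀ = 0.51 × (0.57 × 76) = 0.51 × 43.3200 = 22.0932
Higher: delay to age 4 (22.0932).

22.09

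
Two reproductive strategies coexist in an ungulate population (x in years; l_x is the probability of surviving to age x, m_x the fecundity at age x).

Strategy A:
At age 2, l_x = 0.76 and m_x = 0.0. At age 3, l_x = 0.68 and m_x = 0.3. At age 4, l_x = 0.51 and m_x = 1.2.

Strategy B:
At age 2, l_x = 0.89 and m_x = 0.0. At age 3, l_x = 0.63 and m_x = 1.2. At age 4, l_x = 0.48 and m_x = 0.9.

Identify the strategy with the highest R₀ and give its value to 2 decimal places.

Strategy A: R₀ = 0.76×0.0 + 0.68×0.3 + 0.51×1.2 = 0.8160
Strategy B: R₀ = 0.89×0.0 + 0.63×1.2 + 0.48×0.9 = 1.1880
Highest R₀: strategy B with 1.1880.

1.19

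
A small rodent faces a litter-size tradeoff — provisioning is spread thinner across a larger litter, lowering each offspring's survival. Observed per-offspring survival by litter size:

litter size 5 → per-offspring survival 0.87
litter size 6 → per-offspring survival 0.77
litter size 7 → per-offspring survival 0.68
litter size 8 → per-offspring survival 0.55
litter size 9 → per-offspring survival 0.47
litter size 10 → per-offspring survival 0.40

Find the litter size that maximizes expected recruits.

Expected recruits = c × s(c):
  c=5: 5 × 0.87 = 4.350
  c=6: 6 × 0.77 = 4.620
  c=7: 7 × 0.68 = 4.760
  c=8: 8 × 0.55 = 4.400
  c=9: 9 × 0.47 = 4.230
  c=10: 10 × 0.40 = 4.000
Maximum at c = 7 (4.760 recruits).

7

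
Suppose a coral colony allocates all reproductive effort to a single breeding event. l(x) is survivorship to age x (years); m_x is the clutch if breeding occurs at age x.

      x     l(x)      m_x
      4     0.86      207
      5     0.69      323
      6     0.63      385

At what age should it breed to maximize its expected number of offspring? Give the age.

6

Expected offspring if breeding at age x = l(x) × m_x:
  age 4: 0.86 × 207 = 178.020
  age 5: 0.69 × 323 = 222.870
  age 6: 0.63 × 385 = 242.550
Maximum at age 6 (242.550).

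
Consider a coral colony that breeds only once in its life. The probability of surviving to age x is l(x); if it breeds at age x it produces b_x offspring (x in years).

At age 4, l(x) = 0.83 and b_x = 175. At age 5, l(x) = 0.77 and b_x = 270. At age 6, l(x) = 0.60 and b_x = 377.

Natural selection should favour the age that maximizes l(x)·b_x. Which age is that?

6

Expected offspring if breeding at age x = l(x) × b_x:
  age 4: 0.83 × 175 = 145.250
  age 5: 0.77 × 270 = 207.900
  age 6: 0.60 × 377 = 226.200
Maximum at age 6 (226.200).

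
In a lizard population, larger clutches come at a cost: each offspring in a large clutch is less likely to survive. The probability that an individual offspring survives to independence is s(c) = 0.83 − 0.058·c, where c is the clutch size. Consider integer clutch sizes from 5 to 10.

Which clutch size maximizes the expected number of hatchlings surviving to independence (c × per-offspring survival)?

7

Expected hatchlings surviving to independence = c × s(c):
  c=5: 5 × 0.540 = 2.700
  c=6: 6 × 0.482 = 2.892
  c=7: 7 × 0.424 = 2.968
  c=8: 8 × 0.366 = 2.928
  c=9: 9 × 0.308 = 2.772
  c=10: 10 × 0.250 = 2.500
Maximum at c = 7 (2.968 hatchlings surviving to independence).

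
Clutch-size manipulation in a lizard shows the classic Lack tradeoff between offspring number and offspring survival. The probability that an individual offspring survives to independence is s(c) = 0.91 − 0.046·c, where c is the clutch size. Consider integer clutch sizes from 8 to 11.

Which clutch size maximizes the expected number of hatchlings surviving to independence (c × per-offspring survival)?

Expected hatchlings surviving to independence = c × s(c):
  c=8: 8 × 0.542 = 4.336
  c=9: 9 × 0.496 = 4.464
  c=10: 10 × 0.450 = 4.500
  c=11: 11 × 0.404 = 4.444
Maximum at c = 10 (4.500 hatchlings surviving to independence).

10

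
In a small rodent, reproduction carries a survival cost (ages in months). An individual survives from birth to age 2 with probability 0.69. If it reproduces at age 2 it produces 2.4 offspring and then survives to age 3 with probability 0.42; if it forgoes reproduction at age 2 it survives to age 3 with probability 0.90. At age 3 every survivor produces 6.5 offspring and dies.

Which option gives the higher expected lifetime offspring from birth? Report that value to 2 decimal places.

breed at age 2: R₀ = 0.69 × (2.4 + 0.42 × 6.5) = 0.69 × 5.1300 = 3.5397
delay to age 3: R₀ = 0.69 × (0.90 × 6.5) = 0.69 × 5.8500 = 4.0365
Higher: delay to age 3 (4.0365).

4.04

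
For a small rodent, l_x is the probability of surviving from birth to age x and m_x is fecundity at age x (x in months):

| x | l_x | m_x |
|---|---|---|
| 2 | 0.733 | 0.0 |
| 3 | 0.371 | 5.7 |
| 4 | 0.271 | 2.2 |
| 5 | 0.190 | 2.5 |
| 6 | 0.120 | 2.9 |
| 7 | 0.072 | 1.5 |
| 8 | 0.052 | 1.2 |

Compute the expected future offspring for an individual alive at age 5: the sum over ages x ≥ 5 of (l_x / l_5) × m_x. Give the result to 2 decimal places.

l_5 = 0.190. Conditional survival from age 5 to x is l_x / l_5.
  x=5: (0.190/0.190) × 2.5 = 2.5000
  x=6: (0.120/0.190) × 2.9 = 1.8316
  x=7: (0.072/0.190) × 1.5 = 0.5684
  x=8: (0.052/0.190) × 1.2 = 0.3284
Sum = 2.5000 + 1.8316 + 0.5684 + 0.3284 = 5.2284

5.23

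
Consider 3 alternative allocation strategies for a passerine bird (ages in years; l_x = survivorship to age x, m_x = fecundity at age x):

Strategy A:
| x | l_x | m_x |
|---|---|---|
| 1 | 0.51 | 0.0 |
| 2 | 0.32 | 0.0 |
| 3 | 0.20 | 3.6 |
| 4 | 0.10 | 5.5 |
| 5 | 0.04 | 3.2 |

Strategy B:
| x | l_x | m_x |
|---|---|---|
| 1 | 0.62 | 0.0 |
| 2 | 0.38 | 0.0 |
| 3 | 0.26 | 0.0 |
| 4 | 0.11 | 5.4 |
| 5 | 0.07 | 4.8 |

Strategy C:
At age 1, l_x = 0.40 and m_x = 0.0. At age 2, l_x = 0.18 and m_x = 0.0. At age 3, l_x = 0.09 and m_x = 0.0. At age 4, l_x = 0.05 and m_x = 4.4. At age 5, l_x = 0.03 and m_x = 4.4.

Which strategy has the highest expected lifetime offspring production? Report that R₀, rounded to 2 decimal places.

Strategy A: R₀ = 0.51×0.0 + 0.32×0.0 + 0.20×3.6 + 0.10×5.5 + 0.04×3.2 = 1.3980
Strategy B: R₀ = 0.62×0.0 + 0.38×0.0 + 0.26×0.0 + 0.11×5.4 + 0.07×4.8 = 0.9300
Strategy C: R₀ = 0.40×0.0 + 0.18×0.0 + 0.09×0.0 + 0.05×4.4 + 0.03×4.4 = 0.3520
Highest R₀: strategy A with 1.3980.

1.40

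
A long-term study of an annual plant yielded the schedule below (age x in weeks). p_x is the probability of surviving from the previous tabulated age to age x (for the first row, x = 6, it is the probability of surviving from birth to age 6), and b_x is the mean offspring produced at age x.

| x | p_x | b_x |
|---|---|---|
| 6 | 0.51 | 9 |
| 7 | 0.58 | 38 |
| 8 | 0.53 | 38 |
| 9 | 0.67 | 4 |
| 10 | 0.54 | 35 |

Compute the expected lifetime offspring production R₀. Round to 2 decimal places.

24.19

Survivorship from birth: l_x = p_6·p_7·…·p_x.
  l_6 = 0.51000
  l_7 = 0.29580
  l_8 = 0.15677
  l_9 = 0.10504
  l_10 = 0.05672
R₀ = Σ l_x b_x:
  age 6: 0.51000 × 9 = 4.5900
  age 7: 0.29580 × 38 = 11.2404
  age 8: 0.15677 × 38 = 5.9573
  age 9: 0.10504 × 4 = 0.4202
  age 10: 0.05672 × 35 = 1.9852
R₀ = 4.5900 + 11.2404 + 5.9573 + 0.4202 + 1.9852 = 24.1930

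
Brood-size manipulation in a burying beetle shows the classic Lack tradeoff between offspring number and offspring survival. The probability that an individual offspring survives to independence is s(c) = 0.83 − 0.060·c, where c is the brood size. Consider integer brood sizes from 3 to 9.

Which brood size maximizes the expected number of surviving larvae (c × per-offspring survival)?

7

Expected surviving larvae = c × s(c):
  c=3: 3 × 0.650 = 1.950
  c=4: 4 × 0.590 = 2.360
  c=5: 5 × 0.530 = 2.650
  c=6: 6 × 0.470 = 2.820
  c=7: 7 × 0.410 = 2.870
  c=8: 8 × 0.350 = 2.800
  c=9: 9 × 0.290 = 2.610
Maximum at c = 7 (2.870 surviving larvae).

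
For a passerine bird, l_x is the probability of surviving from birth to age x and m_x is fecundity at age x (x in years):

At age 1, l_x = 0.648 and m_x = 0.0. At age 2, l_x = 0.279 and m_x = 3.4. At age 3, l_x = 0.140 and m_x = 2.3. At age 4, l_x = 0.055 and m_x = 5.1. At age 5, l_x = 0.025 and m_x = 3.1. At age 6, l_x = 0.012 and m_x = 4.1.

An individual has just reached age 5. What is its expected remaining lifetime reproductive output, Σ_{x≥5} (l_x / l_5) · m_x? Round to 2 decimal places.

l_5 = 0.025. Conditional survival from age 5 to x is l_x / l_5.
  x=5: (0.025/0.025) × 3.1 = 3.1000
  x=6: (0.012/0.025) × 4.1 = 1.9680
Sum = 3.1000 + 1.9680 = 5.0680

5.07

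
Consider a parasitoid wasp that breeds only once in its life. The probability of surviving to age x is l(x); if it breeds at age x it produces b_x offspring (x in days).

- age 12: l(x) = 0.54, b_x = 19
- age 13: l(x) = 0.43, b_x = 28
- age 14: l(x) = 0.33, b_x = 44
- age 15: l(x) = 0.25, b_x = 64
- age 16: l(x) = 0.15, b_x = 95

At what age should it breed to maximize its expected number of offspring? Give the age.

Expected offspring if breeding at age x = l(x) × b_x:
  age 12: 0.54 × 19 = 10.260
  age 13: 0.43 × 28 = 12.040
  age 14: 0.33 × 44 = 14.520
  age 15: 0.25 × 64 = 16.000
  age 16: 0.15 × 95 = 14.250
Maximum at age 15 (16.000).

15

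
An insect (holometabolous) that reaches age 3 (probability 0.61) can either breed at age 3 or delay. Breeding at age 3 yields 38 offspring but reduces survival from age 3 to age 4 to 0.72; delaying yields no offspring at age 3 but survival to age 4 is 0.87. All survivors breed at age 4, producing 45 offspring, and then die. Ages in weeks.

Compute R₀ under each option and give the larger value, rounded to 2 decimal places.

breed at age 3: R₀ = 0.61 × (38 + 0.72 × 45) = 0.61 × 70.4000 = 42.9440
delay to age 4: R₀ = 0.61 × (0.87 × 45) = 0.61 × 39.1500 = 23.8815
Higher: breed at age 3 (42.9440).

42.94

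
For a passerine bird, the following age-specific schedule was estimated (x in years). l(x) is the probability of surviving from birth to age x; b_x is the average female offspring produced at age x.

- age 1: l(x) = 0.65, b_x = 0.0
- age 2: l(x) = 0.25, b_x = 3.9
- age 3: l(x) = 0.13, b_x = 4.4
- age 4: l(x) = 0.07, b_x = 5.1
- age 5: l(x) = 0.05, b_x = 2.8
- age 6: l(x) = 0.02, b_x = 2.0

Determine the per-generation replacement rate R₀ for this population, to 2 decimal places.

2.08

R₀ = Σ l(x) b_x:
  age 1: 0.65 × 0.0 = 0.0000
  age 2: 0.25 × 3.9 = 0.9750
  age 3: 0.13 × 4.4 = 0.5720
  age 4: 0.07 × 5.1 = 0.3570
  age 5: 0.05 × 2.8 = 0.1400
  age 6: 0.02 × 2.0 = 0.0400
R₀ = 0.0000 + 0.9750 + 0.5720 + 0.3570 + 0.1400 + 0.0400 = 2.0840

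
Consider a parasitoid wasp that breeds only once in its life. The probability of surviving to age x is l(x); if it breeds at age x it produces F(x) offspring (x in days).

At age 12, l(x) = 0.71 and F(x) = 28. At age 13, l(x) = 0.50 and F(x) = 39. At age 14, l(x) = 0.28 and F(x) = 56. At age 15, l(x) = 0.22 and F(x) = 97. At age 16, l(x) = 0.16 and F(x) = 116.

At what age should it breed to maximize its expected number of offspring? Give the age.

Expected offspring if breeding at age x = l(x) × F(x):
  age 12: 0.71 × 28 = 19.880
  age 13: 0.50 × 39 = 19.500
  age 14: 0.28 × 56 = 15.680
  age 15: 0.22 × 97 = 21.340
  age 16: 0.16 × 116 = 18.560
Maximum at age 15 (21.340).

15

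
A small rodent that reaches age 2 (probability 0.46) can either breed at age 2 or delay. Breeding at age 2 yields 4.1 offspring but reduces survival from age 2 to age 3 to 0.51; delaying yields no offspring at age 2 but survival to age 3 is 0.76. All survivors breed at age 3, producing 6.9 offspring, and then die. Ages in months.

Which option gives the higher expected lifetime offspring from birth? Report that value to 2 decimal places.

3.50

breed at age 2: R₀ = 0.46 × (4.1 + 0.51 × 6.9) = 0.46 × 7.6190 = 3.5047
delay to age 3: R₀ = 0.46 × (0.76 × 6.9) = 0.46 × 5.2440 = 2.4122
Higher: breed at age 2 (3.5047).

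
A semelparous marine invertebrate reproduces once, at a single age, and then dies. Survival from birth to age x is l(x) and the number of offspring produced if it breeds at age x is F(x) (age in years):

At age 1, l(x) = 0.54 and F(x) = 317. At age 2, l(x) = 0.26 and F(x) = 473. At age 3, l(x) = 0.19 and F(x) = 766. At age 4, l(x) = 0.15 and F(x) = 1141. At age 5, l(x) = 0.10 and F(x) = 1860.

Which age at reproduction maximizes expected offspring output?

5

Expected offspring if breeding at age x = l(x) × F(x):
  age 1: 0.54 × 317 = 171.180
  age 2: 0.26 × 473 = 122.980
  age 3: 0.19 × 766 = 145.540
  age 4: 0.15 × 1141 = 171.150
  age 5: 0.10 × 1860 = 186.000
Maximum at age 5 (186.000).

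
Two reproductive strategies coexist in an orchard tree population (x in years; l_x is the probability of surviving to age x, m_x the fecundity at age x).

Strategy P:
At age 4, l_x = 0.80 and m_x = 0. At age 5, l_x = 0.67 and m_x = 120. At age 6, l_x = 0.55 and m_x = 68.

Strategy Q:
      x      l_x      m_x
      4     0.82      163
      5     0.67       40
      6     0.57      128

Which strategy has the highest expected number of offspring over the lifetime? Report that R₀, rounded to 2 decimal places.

233.42

Strategy P: R₀ = 0.80×0 + 0.67×120 + 0.55×68 = 117.8000
Strategy Q: R₀ = 0.82×163 + 0.67×40 + 0.57×128 = 233.4200
Highest R₀: strategy Q with 233.4200.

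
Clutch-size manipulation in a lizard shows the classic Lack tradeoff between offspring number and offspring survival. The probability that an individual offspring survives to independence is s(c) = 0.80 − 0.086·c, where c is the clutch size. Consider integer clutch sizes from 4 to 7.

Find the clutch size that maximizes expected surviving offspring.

Expected surviving offspring = c × s(c):
  c=4: 4 × 0.456 = 1.824
  c=5: 5 × 0.370 = 1.850
  c=6: 6 × 0.284 = 1.704
  c=7: 7 × 0.198 = 1.386
Maximum at c = 5 (1.850 surviving offspring).

5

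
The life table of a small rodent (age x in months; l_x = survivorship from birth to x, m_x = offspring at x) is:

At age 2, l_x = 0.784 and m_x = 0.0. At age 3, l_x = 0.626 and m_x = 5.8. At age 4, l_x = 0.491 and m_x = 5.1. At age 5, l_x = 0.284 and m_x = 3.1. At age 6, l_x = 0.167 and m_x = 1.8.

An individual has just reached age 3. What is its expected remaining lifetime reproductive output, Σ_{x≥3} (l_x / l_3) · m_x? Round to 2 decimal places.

l_3 = 0.626. Conditional survival from age 3 to x is l_x / l_3.
  x=3: (0.626/0.626) × 5.8 = 5.8000
  x=4: (0.491/0.626) × 5.1 = 4.0002
  x=5: (0.284/0.626) × 3.1 = 1.4064
  x=6: (0.167/0.626) × 1.8 = 0.4802
Sum = 5.8000 + 4.0002 + 1.4064 + 0.4802 = 11.6867

11.69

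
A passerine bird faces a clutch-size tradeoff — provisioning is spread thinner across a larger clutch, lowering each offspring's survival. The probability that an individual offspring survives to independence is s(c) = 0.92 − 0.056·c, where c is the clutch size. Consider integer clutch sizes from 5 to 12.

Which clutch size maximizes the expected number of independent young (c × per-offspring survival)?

8

Expected independent young = c × s(c):
  c=5: 5 × 0.640 = 3.200
  c=6: 6 × 0.584 = 3.504
  c=7: 7 × 0.528 = 3.696
  c=8: 8 × 0.472 = 3.776
  c=9: 9 × 0.416 = 3.744
  c=10: 10 × 0.360 = 3.600
  c=11: 11 × 0.304 = 3.344
  c=12: 12 × 0.248 = 2.976
Maximum at c = 8 (3.776 independent young).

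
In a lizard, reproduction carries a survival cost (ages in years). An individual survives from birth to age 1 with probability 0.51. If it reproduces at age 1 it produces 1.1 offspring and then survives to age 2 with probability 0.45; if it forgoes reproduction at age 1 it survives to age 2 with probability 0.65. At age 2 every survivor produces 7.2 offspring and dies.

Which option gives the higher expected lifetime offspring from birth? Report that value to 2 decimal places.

breed at age 1: R₀ = 0.51 × (1.1 + 0.45 × 7.2) = 0.51 × 4.3400 = 2.2134
delay to age 2: R₀ = 0.51 × (0.65 × 7.2) = 0.51 × 4.6800 = 2.3868
Higher: delay to age 2 (2.3868).

2.39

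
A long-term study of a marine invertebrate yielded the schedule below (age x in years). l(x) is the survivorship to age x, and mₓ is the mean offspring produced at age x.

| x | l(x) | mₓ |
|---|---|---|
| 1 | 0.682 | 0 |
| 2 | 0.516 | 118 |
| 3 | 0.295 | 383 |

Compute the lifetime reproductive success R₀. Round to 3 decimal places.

R₀ = Σ l(x) mₓ:
  age 1: 0.682 × 0 = 0.0000
  age 2: 0.516 × 118 = 60.8880
  age 3: 0.295 × 383 = 112.9850
R₀ = 0.0000 + 60.8880 + 112.9850 = 173.8730

173.873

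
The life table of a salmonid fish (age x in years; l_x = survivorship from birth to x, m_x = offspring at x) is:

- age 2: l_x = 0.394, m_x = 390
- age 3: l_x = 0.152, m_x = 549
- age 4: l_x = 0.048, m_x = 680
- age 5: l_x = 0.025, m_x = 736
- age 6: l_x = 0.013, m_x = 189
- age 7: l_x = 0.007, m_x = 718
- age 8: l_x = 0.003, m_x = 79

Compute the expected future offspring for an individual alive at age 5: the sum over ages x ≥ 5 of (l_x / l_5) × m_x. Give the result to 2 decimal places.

l_5 = 0.025. Conditional survival from age 5 to x is l_x / l_5.
  x=5: (0.025/0.025) × 736 = 736.0000
  x=6: (0.013/0.025) × 189 = 98.2800
  x=7: (0.007/0.025) × 718 = 201.0400
  x=8: (0.003/0.025) × 79 = 9.4800
Sum = 736.0000 + 98.2800 + 201.0400 + 9.4800 = 1044.8000

1044.80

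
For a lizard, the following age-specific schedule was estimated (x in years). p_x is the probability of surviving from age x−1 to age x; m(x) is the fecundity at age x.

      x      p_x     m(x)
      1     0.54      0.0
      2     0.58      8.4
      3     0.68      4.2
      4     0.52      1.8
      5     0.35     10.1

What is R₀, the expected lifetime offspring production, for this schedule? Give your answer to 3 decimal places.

Survivorship from birth: l_x = p_1·p_2·…·p_x.
  l_1 = 0.54000
  l_2 = 0.31320
  l_3 = 0.21298
  l_4 = 0.11075
  l_5 = 0.03876
R₀ = Σ l_x m(x):
  age 1: 0.54000 × 0.0 = 0.0000
  age 2: 0.31320 × 8.4 = 2.6309
  age 3: 0.21298 × 4.2 = 0.8945
  age 4: 0.11075 × 1.8 = 0.1993
  age 5: 0.03876 × 10.1 = 0.3915
R₀ = 0.0000 + 2.6309 + 0.8945 + 0.1993 + 0.3915 = 4.1162

4.116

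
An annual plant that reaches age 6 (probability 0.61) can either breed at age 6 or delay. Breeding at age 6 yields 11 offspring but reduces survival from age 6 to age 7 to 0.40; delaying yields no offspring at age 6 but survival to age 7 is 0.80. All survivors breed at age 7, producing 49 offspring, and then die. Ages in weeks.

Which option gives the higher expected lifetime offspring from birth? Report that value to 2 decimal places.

breed at age 6: R₀ = 0.61 × (11 + 0.40 × 49) = 0.61 × 30.6000 = 18.6660
delay to age 7: R₀ = 0.61 × (0.80 × 49) = 0.61 × 39.2000 = 23.9120
Higher: delay to age 7 (23.9120).

23.91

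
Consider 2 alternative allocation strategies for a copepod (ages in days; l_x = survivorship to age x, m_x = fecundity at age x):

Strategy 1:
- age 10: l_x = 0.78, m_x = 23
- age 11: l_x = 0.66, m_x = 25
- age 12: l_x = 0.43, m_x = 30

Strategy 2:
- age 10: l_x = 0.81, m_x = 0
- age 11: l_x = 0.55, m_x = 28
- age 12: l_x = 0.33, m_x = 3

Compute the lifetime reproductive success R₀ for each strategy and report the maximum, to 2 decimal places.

Strategy 1: R₀ = 0.78×23 + 0.66×25 + 0.43×30 = 47.3400
Strategy 2: R₀ = 0.81×0 + 0.55×28 + 0.33×3 = 16.3900
Highest R₀: strategy 1 with 47.3400.

47.34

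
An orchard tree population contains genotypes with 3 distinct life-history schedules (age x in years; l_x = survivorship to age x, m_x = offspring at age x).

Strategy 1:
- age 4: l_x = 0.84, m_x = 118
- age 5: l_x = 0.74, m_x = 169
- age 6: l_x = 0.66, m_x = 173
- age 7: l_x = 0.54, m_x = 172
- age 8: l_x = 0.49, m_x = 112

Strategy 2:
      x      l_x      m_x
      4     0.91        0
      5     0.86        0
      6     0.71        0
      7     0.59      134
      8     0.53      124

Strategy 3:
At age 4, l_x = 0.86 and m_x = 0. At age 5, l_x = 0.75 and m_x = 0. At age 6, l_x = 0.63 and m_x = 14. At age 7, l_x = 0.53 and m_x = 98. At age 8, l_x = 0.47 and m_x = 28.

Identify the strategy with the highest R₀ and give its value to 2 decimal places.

Strategy 1: R₀ = 0.84×118 + 0.74×169 + 0.66×173 + 0.54×172 + 0.49×112 = 486.1200
Strategy 2: R₀ = 0.91×0 + 0.86×0 + 0.71×0 + 0.59×134 + 0.53×124 = 144.7800
Strategy 3: R₀ = 0.86×0 + 0.75×0 + 0.63×14 + 0.53×98 + 0.47×28 = 73.9200
Highest R₀: strategy 1 with 486.1200.

486.12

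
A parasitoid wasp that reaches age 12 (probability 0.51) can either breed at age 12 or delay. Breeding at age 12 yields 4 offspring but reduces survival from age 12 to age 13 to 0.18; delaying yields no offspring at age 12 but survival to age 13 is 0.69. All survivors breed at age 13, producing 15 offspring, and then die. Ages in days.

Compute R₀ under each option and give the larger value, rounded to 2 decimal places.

breed at age 12: R₀ = 0.51 × (4 + 0.18 × 15) = 0.51 × 6.7000 = 3.4170
delay to age 13: R₀ = 0.51 × (0.69 × 15) = 0.51 × 10.3500 = 5.2785
Higher: delay to age 13 (5.2785).

5.28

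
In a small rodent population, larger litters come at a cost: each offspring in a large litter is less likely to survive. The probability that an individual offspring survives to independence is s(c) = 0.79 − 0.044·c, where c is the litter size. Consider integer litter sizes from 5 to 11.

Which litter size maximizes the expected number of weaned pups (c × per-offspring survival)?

Expected weaned pups = c × s(c):
  c=5: 5 × 0.570 = 2.850
  c=6: 6 × 0.526 = 3.156
  c=7: 7 × 0.482 = 3.374
  c=8: 8 × 0.438 = 3.504
  c=9: 9 × 0.394 = 3.546
  c=10: 10 × 0.350 = 3.500
  c=11: 11 × 0.306 = 3.366
Maximum at c = 9 (3.546 weaned pups).

9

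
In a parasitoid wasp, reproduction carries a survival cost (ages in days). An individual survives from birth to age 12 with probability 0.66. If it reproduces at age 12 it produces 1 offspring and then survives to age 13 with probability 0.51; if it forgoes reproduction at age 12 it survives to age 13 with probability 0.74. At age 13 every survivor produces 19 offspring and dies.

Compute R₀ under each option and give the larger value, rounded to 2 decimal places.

breed at age 12: R₀ = 0.66 × (1 + 0.51 × 19) = 0.66 × 10.6900 = 7.0554
delay to age 13: R₀ = 0.66 × (0.74 × 19) = 0.66 × 14.0600 = 9.2796
Higher: delay to age 13 (9.2796).

9.28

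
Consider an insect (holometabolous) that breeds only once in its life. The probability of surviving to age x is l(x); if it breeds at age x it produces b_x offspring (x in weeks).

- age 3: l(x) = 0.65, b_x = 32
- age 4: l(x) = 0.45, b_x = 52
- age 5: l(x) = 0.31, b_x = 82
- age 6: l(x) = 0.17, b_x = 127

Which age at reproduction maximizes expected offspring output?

5

Expected offspring if breeding at age x = l(x) × b_x:
  age 3: 0.65 × 32 = 20.800
  age 4: 0.45 × 52 = 23.400
  age 5: 0.31 × 82 = 25.420
  age 6: 0.17 × 127 = 21.590
Maximum at age 5 (25.420).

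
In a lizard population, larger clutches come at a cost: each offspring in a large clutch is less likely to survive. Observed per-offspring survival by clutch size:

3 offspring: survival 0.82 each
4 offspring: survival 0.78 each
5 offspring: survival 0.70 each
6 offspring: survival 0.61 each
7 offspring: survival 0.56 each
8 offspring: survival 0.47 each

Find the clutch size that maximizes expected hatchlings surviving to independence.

7

Expected hatchlings surviving to independence = c × s(c):
  c=3: 3 × 0.82 = 2.460
  c=4: 4 × 0.78 = 3.120
  c=5: 5 × 0.70 = 3.500
  c=6: 6 × 0.61 = 3.660
  c=7: 7 × 0.56 = 3.920
  c=8: 8 × 0.47 = 3.760
Maximum at c = 7 (3.920 hatchlings surviving to independence).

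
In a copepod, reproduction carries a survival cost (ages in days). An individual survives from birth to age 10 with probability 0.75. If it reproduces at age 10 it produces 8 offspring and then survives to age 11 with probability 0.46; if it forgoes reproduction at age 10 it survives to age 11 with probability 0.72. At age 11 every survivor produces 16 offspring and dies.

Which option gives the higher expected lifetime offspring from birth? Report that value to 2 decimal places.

11.52

breed at age 10: R₀ = 0.75 × (8 + 0.46 × 16) = 0.75 × 15.3600 = 11.5200
delay to age 11: R₀ = 0.75 × (0.72 × 16) = 0.75 × 11.5200 = 8.6400
Higher: breed at age 10 (11.5200).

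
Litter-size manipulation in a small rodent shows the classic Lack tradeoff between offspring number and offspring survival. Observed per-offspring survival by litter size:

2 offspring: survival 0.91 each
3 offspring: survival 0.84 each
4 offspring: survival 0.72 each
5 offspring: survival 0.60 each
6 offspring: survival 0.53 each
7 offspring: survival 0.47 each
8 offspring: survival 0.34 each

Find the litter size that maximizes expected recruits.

7

Expected recruits = c × s(c):
  c=2: 2 × 0.91 = 1.820
  c=3: 3 × 0.84 = 2.520
  c=4: 4 × 0.72 = 2.880
  c=5: 5 × 0.60 = 3.000
  c=6: 6 × 0.53 = 3.180
  c=7: 7 × 0.47 = 3.290
  c=8: 8 × 0.34 = 2.720
Maximum at c = 7 (3.290 recruits).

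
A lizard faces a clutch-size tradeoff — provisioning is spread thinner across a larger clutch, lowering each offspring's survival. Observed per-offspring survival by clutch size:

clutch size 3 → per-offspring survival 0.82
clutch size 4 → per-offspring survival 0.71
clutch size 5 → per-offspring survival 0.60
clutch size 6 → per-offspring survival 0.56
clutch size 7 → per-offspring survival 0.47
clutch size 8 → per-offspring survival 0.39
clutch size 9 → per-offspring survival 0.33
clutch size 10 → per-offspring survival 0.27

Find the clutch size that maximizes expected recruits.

Expected recruits = c × s(c):
  c=3: 3 × 0.82 = 2.460
  c=4: 4 × 0.71 = 2.840
  c=5: 5 × 0.60 = 3.000
  c=6: 6 × 0.56 = 3.360
  c=7: 7 × 0.47 = 3.290
  c=8: 8 × 0.39 = 3.120
  c=9: 9 × 0.33 = 2.970
  c=10: 10 × 0.27 = 2.700
Maximum at c = 6 (3.360 recruits).

6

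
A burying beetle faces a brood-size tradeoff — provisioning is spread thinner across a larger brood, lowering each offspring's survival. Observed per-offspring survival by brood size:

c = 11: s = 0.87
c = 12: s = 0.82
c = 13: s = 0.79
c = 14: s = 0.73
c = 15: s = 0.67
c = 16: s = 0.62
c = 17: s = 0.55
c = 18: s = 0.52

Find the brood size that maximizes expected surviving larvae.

Expected surviving larvae = c × s(c):
  c=11: 11 × 0.87 = 9.570
  c=12: 12 × 0.82 = 9.840
  c=13: 13 × 0.79 = 10.270
  c=14: 14 × 0.73 = 10.220
  c=15: 15 × 0.67 = 10.050
  c=16: 16 × 0.62 = 9.920
  c=17: 17 × 0.55 = 9.350
  c=18: 18 × 0.52 = 9.360
Maximum at c = 13 (10.270 surviving larvae).

13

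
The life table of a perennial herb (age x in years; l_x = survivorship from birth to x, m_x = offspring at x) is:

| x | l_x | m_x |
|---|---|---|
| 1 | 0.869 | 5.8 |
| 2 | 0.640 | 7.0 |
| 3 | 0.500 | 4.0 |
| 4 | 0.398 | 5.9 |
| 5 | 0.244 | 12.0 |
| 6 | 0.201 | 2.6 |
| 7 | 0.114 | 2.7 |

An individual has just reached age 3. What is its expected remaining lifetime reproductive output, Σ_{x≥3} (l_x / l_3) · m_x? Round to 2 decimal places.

l_3 = 0.500. Conditional survival from age 3 to x is l_x / l_3.
  x=3: (0.500/0.500) × 4.0 = 4.0000
  x=4: (0.398/0.500) × 5.9 = 4.6964
  x=5: (0.244/0.500) × 12.0 = 5.8560
  x=6: (0.201/0.500) × 2.6 = 1.0452
  x=7: (0.114/0.500) × 2.7 = 0.6156
Sum = 4.0000 + 4.6964 + 5.8560 + 1.0452 + 0.6156 = 16.2132

16.21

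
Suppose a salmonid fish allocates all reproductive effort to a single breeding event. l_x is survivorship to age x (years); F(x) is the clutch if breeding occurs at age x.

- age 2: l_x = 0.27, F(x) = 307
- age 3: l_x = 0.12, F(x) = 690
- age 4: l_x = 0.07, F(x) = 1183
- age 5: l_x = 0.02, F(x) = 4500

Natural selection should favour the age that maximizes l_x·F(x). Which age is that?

Expected offspring if breeding at age x = l_x × F(x):
  age 2: 0.27 × 307 = 82.890
  age 3: 0.12 × 690 = 82.800
  age 4: 0.07 × 1183 = 82.810
  age 5: 0.02 × 4500 = 90.000
Maximum at age 5 (90.000).

5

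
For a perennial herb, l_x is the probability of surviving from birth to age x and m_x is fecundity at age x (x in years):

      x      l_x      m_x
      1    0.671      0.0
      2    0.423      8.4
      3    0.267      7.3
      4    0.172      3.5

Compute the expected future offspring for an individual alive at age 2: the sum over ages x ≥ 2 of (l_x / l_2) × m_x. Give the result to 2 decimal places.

14.43

l_2 = 0.423. Conditional survival from age 2 to x is l_x / l_2.
  x=2: (0.423/0.423) × 8.4 = 8.4000
  x=3: (0.267/0.423) × 7.3 = 4.6078
  x=4: (0.172/0.423) × 3.5 = 1.4232
Sum = 8.4000 + 4.6078 + 1.4232 = 14.4310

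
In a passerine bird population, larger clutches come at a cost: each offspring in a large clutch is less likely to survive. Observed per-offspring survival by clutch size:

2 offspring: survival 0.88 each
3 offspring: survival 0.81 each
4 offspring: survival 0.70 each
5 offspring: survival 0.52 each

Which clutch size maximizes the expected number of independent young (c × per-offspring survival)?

4

Expected independent young = c × s(c):
  c=2: 2 × 0.88 = 1.760
  c=3: 3 × 0.81 = 2.430
  c=4: 4 × 0.70 = 2.800
  c=5: 5 × 0.52 = 2.600
Maximum at c = 4 (2.800 independent young).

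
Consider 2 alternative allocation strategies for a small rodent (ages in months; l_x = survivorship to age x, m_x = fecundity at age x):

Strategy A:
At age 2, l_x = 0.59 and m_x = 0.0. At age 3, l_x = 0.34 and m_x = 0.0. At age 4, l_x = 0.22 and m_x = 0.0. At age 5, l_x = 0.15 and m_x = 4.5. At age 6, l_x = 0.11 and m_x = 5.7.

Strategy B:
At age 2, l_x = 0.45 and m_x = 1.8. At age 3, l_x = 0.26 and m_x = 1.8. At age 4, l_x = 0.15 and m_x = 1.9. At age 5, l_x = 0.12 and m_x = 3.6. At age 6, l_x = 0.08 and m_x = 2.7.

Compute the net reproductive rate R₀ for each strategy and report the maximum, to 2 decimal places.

2.21

Strategy A: R₀ = 0.59×0.0 + 0.34×0.0 + 0.22×0.0 + 0.15×4.5 + 0.11×5.7 = 1.3020
Strategy B: R₀ = 0.45×1.8 + 0.26×1.8 + 0.15×1.9 + 0.12×3.6 + 0.08×2.7 = 2.2110
Highest R₀: strategy B with 2.2110.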